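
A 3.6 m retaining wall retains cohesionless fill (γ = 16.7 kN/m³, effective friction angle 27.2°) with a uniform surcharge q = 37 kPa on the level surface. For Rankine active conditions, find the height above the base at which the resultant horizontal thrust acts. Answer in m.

1.53 m

K_a = 0.3726.
Triangular part P₁ = ½K_aγH² = 40.32 at H/3 = 1.200 m; rectangular part P₂ = K_a q H = 49.63 at H/2 = 1.800 m.
ȳ = (P₁·1.200 + P₂·1.800)/(P₁+P₂) = 1.531 m.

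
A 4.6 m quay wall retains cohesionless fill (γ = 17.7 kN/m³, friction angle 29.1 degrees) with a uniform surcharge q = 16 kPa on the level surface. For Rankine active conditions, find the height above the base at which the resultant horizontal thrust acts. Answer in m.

K_a = 0.3456.
Triangular part P₁ = ½K_aγH² = 64.72 at H/3 = 1.533 m; rectangular part P₂ = K_a q H = 25.44 at H/2 = 2.300 m.
ȳ = (P₁·1.533 + P₂·2.300)/(P₁+P₂) = 1.750 m.

1.75 m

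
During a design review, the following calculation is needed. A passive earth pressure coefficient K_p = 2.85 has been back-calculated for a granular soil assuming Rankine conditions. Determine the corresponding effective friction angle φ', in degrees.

28.7°

K_p = (1+sin φ)/(1−sin φ) ⇒ sin φ = (K_p − 1)/(K_p + 1) = 0.4805.
φ = arcsin(0.4805) = 28.72°.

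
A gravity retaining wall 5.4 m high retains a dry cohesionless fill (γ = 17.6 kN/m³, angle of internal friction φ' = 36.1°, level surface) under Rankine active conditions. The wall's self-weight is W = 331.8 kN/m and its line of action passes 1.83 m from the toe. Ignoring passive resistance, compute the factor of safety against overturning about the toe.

K_a = tan²(45° − 36.1°/2) = 0.2585.
P_a = ½K_aγH² = 0.5×0.2585×17.6×5.4² = 66.33 kN/m, acting at H/3 = 1.800 m above the base.
Overturning moment M_o = P_a × H/3 = 66.33 × 1.800 = 119.4.
Resisting moment M_r = W × 1.83 = 331.8 × 1.83 = 607.2.
FS_overturning = M_r/M_o = 607.2/119.4 = 5.085.

5.09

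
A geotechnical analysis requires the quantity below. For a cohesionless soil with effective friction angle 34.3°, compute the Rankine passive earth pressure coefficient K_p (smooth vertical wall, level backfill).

K_p = (1 + sin φ)/(1 − sin φ) = tan²(45° + 34.3°/2) = 3.582.

3.58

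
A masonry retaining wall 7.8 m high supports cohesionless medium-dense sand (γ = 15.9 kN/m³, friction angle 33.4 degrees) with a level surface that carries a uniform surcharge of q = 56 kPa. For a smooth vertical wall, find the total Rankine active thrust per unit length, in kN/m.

267 kN/m

K_a = tan²(45° − φ/2) = 0.2899.
Soil triangle: ½ K_a γ H² = 0.5×0.2899×15.9×7.8² = 140.2 kN/m.
Surcharge rectangle: K_a q H = 0.2899×56×7.8 = 126.6 kN/m.
Total = 140.2 + 126.6 = 266.9 kN/m.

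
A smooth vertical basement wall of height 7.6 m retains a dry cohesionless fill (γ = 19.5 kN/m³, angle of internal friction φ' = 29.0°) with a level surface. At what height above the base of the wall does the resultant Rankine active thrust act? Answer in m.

K_a = 0.3470.
The pressure distribution is triangular, so the resultant acts at H/3 above the base = 7.6/3 = 2.533 m.

2.53 m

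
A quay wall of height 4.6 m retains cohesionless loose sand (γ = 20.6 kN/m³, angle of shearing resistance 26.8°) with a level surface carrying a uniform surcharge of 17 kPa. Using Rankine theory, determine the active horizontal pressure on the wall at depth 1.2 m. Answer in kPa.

K_a = (1 − sin φ)/(1 + sin φ) = 0.3785.
σ_v = γz + q = 20.6 × 1.2 + 17 = 41.72 kPa.
σ_h = K_a σ_v = 0.3785 × 41.72 = 15.79 kPa.

15.8 kPa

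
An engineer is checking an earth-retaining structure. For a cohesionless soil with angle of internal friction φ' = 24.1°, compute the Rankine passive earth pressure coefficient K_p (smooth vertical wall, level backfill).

2.38

K_p = (1 + sin φ)/(1 − sin φ) = tan²(45° + 24.1°/2) = 2.380.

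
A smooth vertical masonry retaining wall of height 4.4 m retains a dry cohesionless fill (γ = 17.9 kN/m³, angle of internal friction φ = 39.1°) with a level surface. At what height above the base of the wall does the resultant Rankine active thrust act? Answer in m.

K_a = 0.2265.
The pressure distribution is triangular, so the resultant acts at H/3 above the base = 4.4/3 = 1.467 m.

1.47 m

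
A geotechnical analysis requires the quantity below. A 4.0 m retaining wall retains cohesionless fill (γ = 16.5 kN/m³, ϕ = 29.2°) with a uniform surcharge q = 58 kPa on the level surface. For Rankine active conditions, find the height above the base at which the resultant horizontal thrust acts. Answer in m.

1.76 m

K_a = 0.3442.
Triangular part P₁ = ½K_aγH² = 45.44 at H/3 = 1.333 m; rectangular part P₂ = K_a q H = 79.86 at H/2 = 2.000 m.
ȳ = (P₁·1.333 + P₂·2.000)/(P₁+P₂) = 1.758 m.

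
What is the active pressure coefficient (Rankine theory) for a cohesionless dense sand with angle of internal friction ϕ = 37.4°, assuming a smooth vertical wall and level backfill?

0.244

K_a = (1 − sin φ)/(1 + sin φ) = (1 − sin 37.4°)/(1 + sin 37.4°) = 0.2443.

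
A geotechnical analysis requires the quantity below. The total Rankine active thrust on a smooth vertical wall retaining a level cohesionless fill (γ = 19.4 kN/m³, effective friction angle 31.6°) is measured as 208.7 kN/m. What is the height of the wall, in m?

K_a = 0.3123. P_a = ½ K_a γ H² ⇒ H = √(2P_a/(K_a γ)).
H = √(2×208.7/(0.3123×19.4)) = 8.300 m.

8.30 m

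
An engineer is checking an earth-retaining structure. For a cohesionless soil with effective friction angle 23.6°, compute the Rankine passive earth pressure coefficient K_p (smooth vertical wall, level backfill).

2.34

K_p = (1 + sin φ)/(1 − sin φ) = tan²(45° + 23.6°/2) = 2.335.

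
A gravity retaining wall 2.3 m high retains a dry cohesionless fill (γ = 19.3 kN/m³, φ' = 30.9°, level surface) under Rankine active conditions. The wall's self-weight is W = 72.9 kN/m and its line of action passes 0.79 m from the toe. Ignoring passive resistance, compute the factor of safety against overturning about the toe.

4.58

K_a = tan²(45° − 30.9°/2) = 0.3214.
P_a = ½K_aγH² = 0.5×0.3214×19.3×2.3² = 16.41 kN/m, acting at H/3 = 0.7667 m above the base.
Overturning moment M_o = P_a × H/3 = 16.41 × 0.7667 = 12.58.
Resisting moment M_r = W × 0.79 = 72.9 × 0.79 = 57.59.
FS_overturning = M_r/M_o = 57.59/12.58 = 4.578.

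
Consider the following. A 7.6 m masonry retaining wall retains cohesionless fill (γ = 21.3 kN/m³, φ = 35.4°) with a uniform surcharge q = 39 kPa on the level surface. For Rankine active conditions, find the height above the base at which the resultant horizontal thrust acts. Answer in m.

K_a = 0.2664.
Triangular part P₁ = ½K_aγH² = 163.9 at H/3 = 2.533 m; rectangular part P₂ = K_a q H = 78.96 at H/2 = 3.800 m.
ȳ = (P₁·2.533 + P₂·3.800)/(P₁+P₂) = 2.945 m.

2.95 m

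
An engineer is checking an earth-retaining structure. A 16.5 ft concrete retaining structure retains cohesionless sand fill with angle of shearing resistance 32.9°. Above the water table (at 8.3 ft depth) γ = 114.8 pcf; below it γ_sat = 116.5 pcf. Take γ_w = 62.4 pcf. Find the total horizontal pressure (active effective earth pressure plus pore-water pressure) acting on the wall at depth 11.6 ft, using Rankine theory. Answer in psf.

541 psf

K_a = (1 − sin φ)/(1 + sin φ) = 0.2960.
γ' = 116.5 − 62.4 = 54.10 pcf.
Effective vertical stress at 11.6 ft: σ'_v = 114.8×8.3 + 54.10×3.30 = 1131 psf.
σ'_h = K_a σ'_v = 0.2960 × 1131 = 334.9 psf; u = γ_w × 3.30 = 205.9 psf.
Total σ_h = 334.9 + 205.9 = 540.8 psf.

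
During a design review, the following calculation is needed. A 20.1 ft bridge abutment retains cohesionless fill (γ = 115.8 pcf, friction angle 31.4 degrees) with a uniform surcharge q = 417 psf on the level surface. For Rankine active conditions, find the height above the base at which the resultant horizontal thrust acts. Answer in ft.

7.58 ft

K_a = 0.3149.
Triangular part P₁ = ½K_aγH² = 7367 at H/3 = 6.700 ft; rectangular part P₂ = K_a q H = 2640 at H/2 = 10.05 ft.
ȳ = (P₁·6.700 + P₂·10.05)/(P₁+P₂) = 7.584 ft.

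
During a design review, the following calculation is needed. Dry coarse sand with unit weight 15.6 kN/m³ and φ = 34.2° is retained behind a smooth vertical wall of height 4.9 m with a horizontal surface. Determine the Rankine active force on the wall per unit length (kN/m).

52.5 kN/m

K_a = tan²(45° − φ/2) = 0.2803.
P_a = ½ K_a γ H² = 0.5 × 0.2803 × 15.6 × 4.9² = 52.50 kN/m.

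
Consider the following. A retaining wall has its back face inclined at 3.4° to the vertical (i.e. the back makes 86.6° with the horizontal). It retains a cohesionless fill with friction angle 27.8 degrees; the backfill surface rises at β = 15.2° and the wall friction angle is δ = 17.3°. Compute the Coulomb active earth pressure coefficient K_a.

K_a = sin²(α+φ) / [sin²α · sin(α−δ) · (1 + √{sin(φ+δ)sin(φ−β) / (sin(α−δ)sin(α+β))})²].
With α = 86.6°, φ = 27.8°, δ = 17.3°, β = 15.2°: K_a = 0.4470.

0.447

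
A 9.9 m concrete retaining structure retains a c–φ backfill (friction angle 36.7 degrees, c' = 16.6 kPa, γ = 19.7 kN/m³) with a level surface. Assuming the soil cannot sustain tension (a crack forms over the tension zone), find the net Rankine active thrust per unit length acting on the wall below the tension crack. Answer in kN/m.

K_a = 0.2519; √K_a = 0.5019.
Tension-crack depth z_c = 2c/(γ√K_a) = 2×16.6/(19.7×0.5019) = 3.358 m.
σ_a at base = K_a γ H − 2c√K_a = 0.2519×19.7×9.9 − 2×16.6×0.5019 = 32.46 kPa.
P_a = ½ × 32.46 × (H − z_c) = 0.5×32.46×6.542 = 106.2 kN/m.

106 kN/m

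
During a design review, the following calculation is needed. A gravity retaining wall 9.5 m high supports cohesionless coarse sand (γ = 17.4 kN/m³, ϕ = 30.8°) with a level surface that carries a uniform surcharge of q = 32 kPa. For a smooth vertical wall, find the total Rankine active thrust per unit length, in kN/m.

K_a = tan²(45° − φ/2) = 0.3227.
Soil triangle: ½ K_a γ H² = 0.5×0.3227×17.4×9.5² = 253.4 kN/m.
Surcharge rectangle: K_a q H = 0.3227×32×9.5 = 98.11 kN/m.
Total = 253.4 + 98.11 = 351.5 kN/m.

351 kN/m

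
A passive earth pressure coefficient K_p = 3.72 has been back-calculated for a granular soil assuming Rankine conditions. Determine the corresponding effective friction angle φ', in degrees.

35.2°

K_p = (1+sin φ)/(1−sin φ) ⇒ sin φ = (K_p − 1)/(K_p + 1) = 0.5763.
φ = arcsin(0.5763) = 35.19°.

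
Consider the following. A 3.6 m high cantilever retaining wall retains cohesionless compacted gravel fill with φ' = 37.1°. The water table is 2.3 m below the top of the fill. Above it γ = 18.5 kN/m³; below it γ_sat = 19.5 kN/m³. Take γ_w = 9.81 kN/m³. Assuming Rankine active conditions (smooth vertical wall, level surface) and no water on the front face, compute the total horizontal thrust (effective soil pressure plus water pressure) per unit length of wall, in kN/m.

K_a = tan²(45° − φ/2) = 0.2475.
γ' = 19.5 − 9.81 = 9.690 kN/m³. Depth below WT = 1.3 m.
σ'_h at WT = K_a γ d_w = 10.53 kPa; at base = 10.53 + K_a γ' × 1.3 = 13.65 kPa.
P₁ (0–2.3 m) = ½×10.53×2.3 = 12.11. P₂ (2.3–3.6 m) = ½(10.53+13.65)×1.3 = 15.72.
P_w = ½ γ_w h₂² = 0.5×9.81×1.3² = 8.289. Total = 12.11+15.72+8.289 = 36.12 kN/m.

36.1 kN/m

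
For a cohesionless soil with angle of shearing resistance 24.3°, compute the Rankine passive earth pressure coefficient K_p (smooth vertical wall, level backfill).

K_p = (1 + sin φ)/(1 − sin φ) = tan²(45° + 24.3°/2) = 2.399.

2.40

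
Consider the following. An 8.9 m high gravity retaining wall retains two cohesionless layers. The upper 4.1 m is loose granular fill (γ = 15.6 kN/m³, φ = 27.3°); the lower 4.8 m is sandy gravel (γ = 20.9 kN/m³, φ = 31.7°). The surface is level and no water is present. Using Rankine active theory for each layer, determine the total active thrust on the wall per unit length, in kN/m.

219 kN/m

K_a1 = tan²(45°−27.3°/2) = 0.3711; K_a2 = tan²(45°−31.7°/2) = 0.3111.
Layer 1: σ at base = K_a1 γ₁ h₁ = 23.74 kPa; P₁ = ½×23.74×4.1 = 48.66.
Layer 2: σ_v at top = γ₁h₁ = 63.96; σ_h top = K_a2×63.96 = 19.90; σ_h base = K_a2×(63.96+20.9×4.8) = 51.10.
P₂ = ½(19.90+51.10)×4.8 = 170.4. Total P_a = 48.66+170.4 = 219.1 kN/m.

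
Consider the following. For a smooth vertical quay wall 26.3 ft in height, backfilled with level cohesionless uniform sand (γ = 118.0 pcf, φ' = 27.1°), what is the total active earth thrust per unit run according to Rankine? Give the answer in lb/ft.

K_a = tan²(45° − φ/2) = 0.3741.
P_a = ½ K_a γ H² = 0.5 × 0.3741 × 118.0 × 26.3² = 15270 lb/ft.

15300 lb/ft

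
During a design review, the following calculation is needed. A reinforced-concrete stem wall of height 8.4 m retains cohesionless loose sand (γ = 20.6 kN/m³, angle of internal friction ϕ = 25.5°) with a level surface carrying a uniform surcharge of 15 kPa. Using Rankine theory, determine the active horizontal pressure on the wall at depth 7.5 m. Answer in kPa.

67.5 kPa

K_a = (1 − sin φ)/(1 + sin φ) = 0.3981.
σ_v = γz + q = 20.6 × 7.5 + 15 = 169.5 kPa.
σ_h = K_a σ_v = 0.3981 × 169.5 = 67.48 kPa.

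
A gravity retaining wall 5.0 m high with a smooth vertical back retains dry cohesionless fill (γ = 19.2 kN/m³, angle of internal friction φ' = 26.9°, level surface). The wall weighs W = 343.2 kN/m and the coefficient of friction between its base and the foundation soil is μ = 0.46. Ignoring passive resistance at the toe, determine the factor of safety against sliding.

K_a = tan²(45° − 26.9°/2) = 0.3770.
P_a = ½K_aγH² = 0.5×0.3770×19.2×5.0² = 90.48 kN/m, acting at H/3 = 1.667 m above the base.
FS_sliding = μW / P_a = 0.46×343.2 / 90.48 = 1.745.

1.74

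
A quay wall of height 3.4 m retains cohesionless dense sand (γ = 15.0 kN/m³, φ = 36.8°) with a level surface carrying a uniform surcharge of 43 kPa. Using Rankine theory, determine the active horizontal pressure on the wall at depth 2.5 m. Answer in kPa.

K_a = (1 − sin φ)/(1 + sin φ) = 0.2508.
σ_v = γz + q = 15.0 × 2.5 + 43 = 80.50 kPa.
σ_h = K_a σ_v = 0.2508 × 80.50 = 20.19 kPa.

20.2 kPa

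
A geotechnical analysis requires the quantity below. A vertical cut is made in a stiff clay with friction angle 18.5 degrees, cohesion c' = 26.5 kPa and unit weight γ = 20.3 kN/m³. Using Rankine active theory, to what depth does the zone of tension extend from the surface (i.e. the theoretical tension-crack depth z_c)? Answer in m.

K_a = tan²(45° − 18.5°/2) = 0.5183; √K_a = 0.7199.
The active pressure is zero where K_a γ z = 2c√K_a, so z_c = 2c/(γ√K_a) = 2×26.5/(20.3×0.7199) = 3.627 m.

3.63 m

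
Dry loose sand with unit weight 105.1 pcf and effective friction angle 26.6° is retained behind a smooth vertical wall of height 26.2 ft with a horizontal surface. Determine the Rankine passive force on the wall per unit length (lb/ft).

K_p = tan²(45° + φ/2) = 2.622.
P_p = ½ K_p γ H² = 0.5 × 2.622 × 105.1 × 26.2² = 94570 lb/ft.

94600 lb/ft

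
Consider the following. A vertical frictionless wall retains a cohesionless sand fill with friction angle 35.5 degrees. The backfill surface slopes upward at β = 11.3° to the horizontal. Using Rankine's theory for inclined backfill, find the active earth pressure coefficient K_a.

0.279

K_a = cos β · (cos β − √(cos²β − cos²φ)) / (cos β + √(cos²β − cos²φ)).
cos β = 0.9806, cos φ = 0.8141, √(cos²β − cos²φ) = 0.5466.
K_a = 0.9806 × (0.9806 − 0.5466)/(0.9806 + 0.5466) = 0.2786.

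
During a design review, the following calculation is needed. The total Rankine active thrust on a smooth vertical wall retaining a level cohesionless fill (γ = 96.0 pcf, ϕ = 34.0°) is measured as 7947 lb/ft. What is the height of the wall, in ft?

24.2 ft

K_a = 0.2827. P_a = ½ K_a γ H² ⇒ H = √(2P_a/(K_a γ)).
H = √(2×7947/(0.2827×96.0)) = 24.20 ft.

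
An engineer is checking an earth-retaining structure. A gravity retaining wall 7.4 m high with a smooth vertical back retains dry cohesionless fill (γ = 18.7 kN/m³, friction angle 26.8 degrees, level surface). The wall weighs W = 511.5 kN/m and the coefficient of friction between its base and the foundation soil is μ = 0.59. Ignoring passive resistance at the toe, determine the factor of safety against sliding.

1.56

K_a = tan²(45° − 26.8°/2) = 0.3785.
P_a = ½K_aγH² = 0.5×0.3785×18.7×7.4² = 193.8 kN/m, acting at H/3 = 2.467 m above the base.
FS_sliding = μW / P_a = 0.59×511.5 / 193.8 = 1.557.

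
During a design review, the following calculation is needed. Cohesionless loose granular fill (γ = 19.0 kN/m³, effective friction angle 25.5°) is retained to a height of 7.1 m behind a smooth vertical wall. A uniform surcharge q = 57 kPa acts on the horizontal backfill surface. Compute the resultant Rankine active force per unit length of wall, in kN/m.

K_a = tan²(45° − φ/2) = 0.3981.
Soil triangle: ½ K_a γ H² = 0.5×0.3981×19.0×7.1² = 190.6 kN/m.
Surcharge rectangle: K_a q H = 0.3981×57×7.1 = 161.1 kN/m.
Total = 190.6 + 161.1 = 351.8 kN/m.

352 kN/m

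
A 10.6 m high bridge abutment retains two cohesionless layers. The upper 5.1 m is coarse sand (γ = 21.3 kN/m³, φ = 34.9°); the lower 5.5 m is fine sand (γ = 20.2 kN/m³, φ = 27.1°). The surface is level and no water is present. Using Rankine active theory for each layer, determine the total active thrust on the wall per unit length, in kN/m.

K_a1 = tan²(45°−34.9°/2) = 0.2721; K_a2 = tan²(45°−27.1°/2) = 0.3741.
Layer 1: σ at base = K_a1 γ₁ h₁ = 29.56 kPa; P₁ = ½×29.56×5.1 = 75.39.
Layer 2: σ_v at top = γ₁h₁ = 108.6; σ_h top = K_a2×108.6 = 40.63; σ_h base = K_a2×(108.6+20.2×5.5) = 82.19.
P₂ = ½(40.63+82.19)×5.5 = 337.8. Total P_a = 75.39+337.8 = 413.2 kN/m.

413 kN/m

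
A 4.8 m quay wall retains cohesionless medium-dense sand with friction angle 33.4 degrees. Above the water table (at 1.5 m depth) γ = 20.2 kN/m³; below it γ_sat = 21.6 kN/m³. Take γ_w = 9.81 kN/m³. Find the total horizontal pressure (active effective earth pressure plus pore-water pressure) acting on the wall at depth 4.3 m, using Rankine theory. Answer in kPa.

K_a = (1 − sin φ)/(1 + sin φ) = 0.2899.
γ' = 21.6 − 9.81 = 11.79 kN/m³.
Effective vertical stress at 4.3 m: σ'_v = 20.2×1.5 + 11.79×2.80 = 63.31 kPa.
σ'_h = K_a σ'_v = 0.2899 × 63.31 = 18.36 kPa; u = γ_w × 2.80 = 27.47 kPa.
Total σ_h = 18.36 + 27.47 = 45.82 kPa.

45.8 kPa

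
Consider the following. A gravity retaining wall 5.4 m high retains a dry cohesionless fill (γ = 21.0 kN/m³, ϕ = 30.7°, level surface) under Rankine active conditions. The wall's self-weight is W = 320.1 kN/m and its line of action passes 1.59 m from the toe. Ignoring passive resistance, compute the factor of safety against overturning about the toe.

K_a = tan²(45° − 30.7°/2) = 0.3240.
P_a = ½K_aγH² = 0.5×0.3240×21.0×5.4² = 99.21 kN/m, acting at H/3 = 1.800 m above the base.
Overturning moment M_o = P_a × H/3 = 99.21 × 1.800 = 178.6.
Resisting moment M_r = W × 1.59 = 320.1 × 1.59 = 509.0.
FS_overturning = M_r/M_o = 509.0/178.6 = 2.850.

2.85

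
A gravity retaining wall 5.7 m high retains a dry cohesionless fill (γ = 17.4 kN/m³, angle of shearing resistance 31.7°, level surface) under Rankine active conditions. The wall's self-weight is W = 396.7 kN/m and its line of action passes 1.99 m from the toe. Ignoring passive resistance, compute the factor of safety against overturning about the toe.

4.73

K_a = tan²(45° − 31.7°/2) = 0.3111.
P_a = ½K_aγH² = 0.5×0.3111×17.4×5.7² = 87.93 kN/m, acting at H/3 = 1.900 m above the base.
Overturning moment M_o = P_a × H/3 = 87.93 × 1.900 = 167.1.
Resisting moment M_r = W × 1.99 = 396.7 × 1.99 = 789.4.
FS_overturning = M_r/M_o = 789.4/167.1 = 4.725.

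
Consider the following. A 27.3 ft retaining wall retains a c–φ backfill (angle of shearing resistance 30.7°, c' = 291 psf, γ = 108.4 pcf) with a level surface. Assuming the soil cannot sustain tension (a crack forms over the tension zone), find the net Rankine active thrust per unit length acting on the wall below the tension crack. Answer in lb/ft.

5610 lb/ft

K_a = 0.3240; √K_a = 0.5692.
Tension-crack depth z_c = 2c/(γ√K_a) = 2×291/(108.4×0.5692) = 9.432 ft.
σ_a at base = K_a γ H − 2c√K_a = 0.3240×108.4×27.3 − 2×291×0.5692 = 627.6 psf.
P_a = ½ × 627.6 × (H − z_c) = 0.5×627.6×17.87 = 5607 lb/ft.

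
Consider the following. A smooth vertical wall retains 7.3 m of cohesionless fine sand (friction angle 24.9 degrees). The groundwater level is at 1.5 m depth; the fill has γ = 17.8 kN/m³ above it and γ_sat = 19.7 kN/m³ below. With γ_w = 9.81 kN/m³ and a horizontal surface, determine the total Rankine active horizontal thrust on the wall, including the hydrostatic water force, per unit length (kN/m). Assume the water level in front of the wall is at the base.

K_a = tan²(45° − φ/2) = 0.4074.
γ' = 19.7 − 9.81 = 9.890 kN/m³. Depth below WT = 5.8 m.
σ'_h at WT = K_a γ d_w = 10.88 kPa; at base = 10.88 + K_a γ' × 5.8 = 34.25 kPa.
P₁ (0–1.5 m) = ½×10.88×1.5 = 8.159. P₂ (1.5–7.3 m) = ½(10.88+34.25)×5.8 = 130.9.
P_w = ½ γ_w h₂² = 0.5×9.81×5.8² = 165.0. Total = 8.159+130.9+165.0 = 304.0 kN/m.

304 kN/m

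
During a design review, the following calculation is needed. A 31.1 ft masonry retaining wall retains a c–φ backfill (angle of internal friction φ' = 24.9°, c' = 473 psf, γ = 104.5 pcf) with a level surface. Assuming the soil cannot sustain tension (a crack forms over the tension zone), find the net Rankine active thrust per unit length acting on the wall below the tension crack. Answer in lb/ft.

K_a = 0.4074; √K_a = 0.6383.
Tension-crack depth z_c = 2c/(γ√K_a) = 2×473/(104.5×0.6383) = 14.18 ft.
σ_a at base = K_a γ H − 2c√K_a = 0.4074×104.5×31.1 − 2×473×0.6383 = 720.3 psf.
P_a = ½ × 720.3 × (H − z_c) = 0.5×720.3×16.92 = 6093 lb/ft.

6090 lb/ft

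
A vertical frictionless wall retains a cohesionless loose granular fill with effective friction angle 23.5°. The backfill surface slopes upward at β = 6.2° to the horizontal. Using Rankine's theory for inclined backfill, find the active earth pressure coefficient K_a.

K_a = cos β · (cos β − √(cos²β − cos²φ)) / (cos β + √(cos²β − cos²φ)).
cos β = 0.9942, cos φ = 0.9171, √(cos²β − cos²φ) = 0.3838.
K_a = 0.9942 × (0.9942 − 0.3838)/(0.9942 + 0.3838) = 0.4403.

0.440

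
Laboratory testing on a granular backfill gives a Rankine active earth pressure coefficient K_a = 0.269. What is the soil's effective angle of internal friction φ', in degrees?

K_a = tan²(45° − φ/2) ⇒ 45° − φ/2 = arctan(√0.269) = 27.41°.
φ = 2(45° − 27.41°) = 35.17°.

35.2°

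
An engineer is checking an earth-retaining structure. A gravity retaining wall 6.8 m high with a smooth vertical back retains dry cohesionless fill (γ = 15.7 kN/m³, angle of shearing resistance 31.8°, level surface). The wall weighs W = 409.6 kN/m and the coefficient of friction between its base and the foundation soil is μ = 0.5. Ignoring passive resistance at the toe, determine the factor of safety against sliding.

K_a = tan²(45° − 31.8°/2) = 0.3098.
P_a = ½K_aγH² = 0.5×0.3098×15.7×6.8² = 112.5 kN/m, acting at H/3 = 2.267 m above the base.
FS_sliding = μW / P_a = 0.5×409.6 / 112.5 = 1.821.

1.82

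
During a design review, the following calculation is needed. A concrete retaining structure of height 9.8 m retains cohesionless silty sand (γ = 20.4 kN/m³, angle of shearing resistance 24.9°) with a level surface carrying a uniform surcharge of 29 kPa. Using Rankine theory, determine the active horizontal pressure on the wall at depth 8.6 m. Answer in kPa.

K_a = (1 − sin φ)/(1 + sin φ) = 0.4074.
σ_v = γz + q = 20.4 × 8.6 + 29 = 204.4 kPa.
σ_h = K_a σ_v = 0.4074 × 204.4 = 83.29 kPa.

83.3 kPa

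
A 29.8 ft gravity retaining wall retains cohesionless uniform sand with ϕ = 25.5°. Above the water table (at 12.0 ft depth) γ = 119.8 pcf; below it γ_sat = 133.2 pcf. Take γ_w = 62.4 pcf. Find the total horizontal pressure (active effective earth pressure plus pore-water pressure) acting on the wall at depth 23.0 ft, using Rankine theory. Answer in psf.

1570 psf

K_a = (1 − sin φ)/(1 + sin φ) = 0.3981.
γ' = 133.2 − 62.4 = 70.80 pcf.
Effective vertical stress at 23.0 ft: σ'_v = 119.8×12.0 + 70.80×11.0 = 2216 psf.
σ'_h = K_a σ'_v = 0.3981 × 2216 = 882.4 psf; u = γ_w × 11.0 = 686.4 psf.
Total σ_h = 882.4 + 686.4 = 1569 psf.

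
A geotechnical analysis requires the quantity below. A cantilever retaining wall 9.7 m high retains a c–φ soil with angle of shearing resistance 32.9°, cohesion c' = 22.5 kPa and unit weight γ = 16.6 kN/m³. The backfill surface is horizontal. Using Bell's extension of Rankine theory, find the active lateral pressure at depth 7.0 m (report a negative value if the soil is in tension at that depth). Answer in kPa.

K_a = (1 − sin φ)/(1 + sin φ) = 0.2960.
σ_a = K_a γ z − 2c√K_a = 0.2960×16.6×7.0 − 2×22.5×0.5441 = 9.915 kPa.

9.91 kPa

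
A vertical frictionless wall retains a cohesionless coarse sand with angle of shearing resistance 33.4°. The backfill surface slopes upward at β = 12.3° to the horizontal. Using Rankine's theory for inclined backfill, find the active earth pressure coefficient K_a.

0.309

K_a = cos β · (cos β − √(cos²β − cos²φ)) / (cos β + √(cos²β − cos²φ)).
cos β = 0.9770, cos φ = 0.8348, √(cos²β − cos²φ) = 0.5076.
K_a = 0.9770 × (0.9770 − 0.5076)/(0.9770 + 0.5076) = 0.3090.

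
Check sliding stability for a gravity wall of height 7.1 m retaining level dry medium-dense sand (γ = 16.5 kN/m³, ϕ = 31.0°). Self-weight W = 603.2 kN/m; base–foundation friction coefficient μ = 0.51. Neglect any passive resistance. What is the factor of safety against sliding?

K_a = tan²(45° − 31.0°/2) = 0.3201.
P_a = ½K_aγH² = 0.5×0.3201×16.5×7.1² = 133.1 kN/m, acting at H/3 = 2.367 m above the base.
FS_sliding = μW / P_a = 0.51×603.2 / 133.1 = 2.311.

2.31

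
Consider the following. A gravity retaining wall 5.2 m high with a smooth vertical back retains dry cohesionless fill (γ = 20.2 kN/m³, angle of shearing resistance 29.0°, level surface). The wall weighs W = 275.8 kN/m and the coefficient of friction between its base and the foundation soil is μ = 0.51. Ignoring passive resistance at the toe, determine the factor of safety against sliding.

1.48

K_a = tan²(45° − 29.0°/2) = 0.3470.
P_a = ½K_aγH² = 0.5×0.3470×20.2×5.2² = 94.76 kN/m, acting at H/3 = 1.733 m above the base.
FS_sliding = μW / P_a = 0.51×275.8 / 94.76 = 1.484.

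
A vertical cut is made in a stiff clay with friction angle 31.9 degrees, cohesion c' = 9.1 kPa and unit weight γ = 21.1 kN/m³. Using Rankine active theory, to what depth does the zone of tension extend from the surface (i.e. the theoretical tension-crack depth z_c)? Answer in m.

1.55 m

K_a = tan²(45° − 31.9°/2) = 0.3085; √K_a = 0.5555.
The active pressure is zero where K_a γ z = 2c√K_a, so z_c = 2c/(γ√K_a) = 2×9.1/(21.1×0.5555) = 1.553 m.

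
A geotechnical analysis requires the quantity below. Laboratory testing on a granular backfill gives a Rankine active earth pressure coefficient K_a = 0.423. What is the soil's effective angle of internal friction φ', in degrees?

K_a = tan²(45° − φ/2) ⇒ 45° − φ/2 = arctan(√0.423) = 33.04°.
φ = 2(45° − 33.04°) = 23.92°.

23.9°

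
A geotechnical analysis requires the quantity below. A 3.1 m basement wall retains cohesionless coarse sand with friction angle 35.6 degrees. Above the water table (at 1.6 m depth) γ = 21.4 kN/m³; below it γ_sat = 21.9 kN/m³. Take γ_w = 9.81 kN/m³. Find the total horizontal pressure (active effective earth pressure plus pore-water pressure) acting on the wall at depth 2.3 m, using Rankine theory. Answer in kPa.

K_a = (1 − sin φ)/(1 + sin φ) = 0.2641.
γ' = 21.9 − 9.81 = 12.09 kN/m³.
Effective vertical stress at 2.3 m: σ'_v = 21.4×1.6 + 12.09×0.700 = 42.70 kPa.
σ'_h = K_a σ'_v = 0.2641 × 42.70 = 11.28 kPa; u = γ_w × 0.700 = 6.867 kPa.
Total σ_h = 11.28 + 6.867 = 18.15 kPa.

18.1 kPa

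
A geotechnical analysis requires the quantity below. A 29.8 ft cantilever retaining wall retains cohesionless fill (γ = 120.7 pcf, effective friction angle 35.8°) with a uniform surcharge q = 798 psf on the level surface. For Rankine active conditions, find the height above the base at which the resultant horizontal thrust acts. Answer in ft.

K_a = 0.2619.
Triangular part P₁ = ½K_aγH² = 14030 at H/3 = 9.933 ft; rectangular part P₂ = K_a q H = 6227 at H/2 = 14.90 ft.
ȳ = (P₁·9.933 + P₂·14.90)/(P₁+P₂) = 11.46 ft.

11.5 ft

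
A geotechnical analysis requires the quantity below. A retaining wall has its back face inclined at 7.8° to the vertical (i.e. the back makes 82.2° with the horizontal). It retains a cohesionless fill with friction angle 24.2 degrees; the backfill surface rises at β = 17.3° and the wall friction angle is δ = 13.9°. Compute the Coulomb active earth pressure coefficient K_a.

0.612

K_a = sin²(α+φ) / [sin²α · sin(α−δ) · (1 + √{sin(φ+δ)sin(φ−β) / (sin(α−δ)sin(α+β))})²].
With α = 82.2°, φ = 24.2°, δ = 13.9°, β = 17.3°: K_a = 0.6117.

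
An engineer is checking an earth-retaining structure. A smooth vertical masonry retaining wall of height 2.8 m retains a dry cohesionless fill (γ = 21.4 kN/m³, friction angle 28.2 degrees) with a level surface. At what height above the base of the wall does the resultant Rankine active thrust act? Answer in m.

0.933 m

K_a = 0.3582.
The pressure distribution is triangular, so the resultant acts at H/3 above the base = 2.8/3 = 0.9333 m.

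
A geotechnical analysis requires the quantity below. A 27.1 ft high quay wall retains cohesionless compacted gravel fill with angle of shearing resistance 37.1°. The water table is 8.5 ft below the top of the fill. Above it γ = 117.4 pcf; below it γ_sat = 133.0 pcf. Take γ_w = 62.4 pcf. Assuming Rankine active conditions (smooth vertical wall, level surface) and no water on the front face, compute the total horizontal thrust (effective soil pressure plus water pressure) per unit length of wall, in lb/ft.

19500 lb/ft

K_a = tan²(45° − φ/2) = 0.2475.
γ' = 133.0 − 62.4 = 70.60 pcf. Depth below WT = 18.6 ft.
σ'_h at WT = K_a γ d_w = 247.0 psf; at base = 247.0 + K_a γ' × 18.6 = 572.0 psf.
P₁ (0–8.5 ft) = ½×247.0×8.5 = 1050. P₂ (8.5–27.1 ft) = ½(247.0+572.0)×18.6 = 7616.
P_w = ½ γ_w h₂² = 0.5×62.4×18.6² = 10790. Total = 1050+7616+10790 = 19460 lb/ft.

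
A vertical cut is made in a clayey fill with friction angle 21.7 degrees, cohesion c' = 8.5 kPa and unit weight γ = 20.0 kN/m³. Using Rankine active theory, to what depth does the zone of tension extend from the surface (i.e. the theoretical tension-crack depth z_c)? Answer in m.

1.25 m

K_a = tan²(45° − 21.7°/2) = 0.4601; √K_a = 0.6783.
The active pressure is zero where K_a γ z = 2c√K_a, so z_c = 2c/(γ√K_a) = 2×8.5/(20.0×0.6783) = 1.253 m.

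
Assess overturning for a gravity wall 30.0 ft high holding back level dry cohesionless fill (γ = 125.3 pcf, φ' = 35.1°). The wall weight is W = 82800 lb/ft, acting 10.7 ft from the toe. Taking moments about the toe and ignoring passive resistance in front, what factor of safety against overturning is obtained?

5.82

K_a = tan²(45° − 35.1°/2) = 0.2698.
P_a = ½K_aγH² = 0.5×0.2698×125.3×30.0² = 15210 lb/ft, acting at H/3 = 10.00 ft above the base.
Overturning moment M_o = P_a × H/3 = 15210 × 10.00 = 152100.
Resisting moment M_r = W × 10.7 = 82800 × 10.7 = 886000.
FS_overturning = M_r/M_o = 886000/152100 = 5.823.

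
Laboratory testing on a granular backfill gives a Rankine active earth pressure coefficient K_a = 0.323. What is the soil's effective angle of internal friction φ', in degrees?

K_a = tan²(45° − φ/2) ⇒ 45° − φ/2 = arctan(√0.323) = 29.61°.
φ = 2(45° − 29.61°) = 30.78°.

30.8°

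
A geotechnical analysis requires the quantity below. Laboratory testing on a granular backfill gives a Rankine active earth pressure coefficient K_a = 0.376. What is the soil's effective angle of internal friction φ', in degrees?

K_a = tan²(45° − φ/2) ⇒ 45° − φ/2 = arctan(√0.376) = 31.52°.
φ = 2(45° − 31.52°) = 26.97°.

27.0°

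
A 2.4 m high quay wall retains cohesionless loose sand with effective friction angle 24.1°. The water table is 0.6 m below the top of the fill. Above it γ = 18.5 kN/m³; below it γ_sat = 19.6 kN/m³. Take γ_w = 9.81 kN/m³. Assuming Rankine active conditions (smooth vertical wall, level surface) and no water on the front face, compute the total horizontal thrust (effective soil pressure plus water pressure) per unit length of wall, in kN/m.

K_a = tan²(45° − φ/2) = 0.4201.
γ' = 19.6 − 9.81 = 9.790 kN/m³. Depth below WT = 1.8 m.
σ'_h at WT = K_a γ d_w = 4.663 kPa; at base = 4.663 + K_a γ' × 1.8 = 12.07 kPa.
P₁ (0–0.6 m) = ½×4.663×0.6 = 1.399. P₂ (0.6–2.4 m) = ½(4.663+12.07)×1.8 = 15.06.
P_w = ½ γ_w h₂² = 0.5×9.81×1.8² = 15.89. Total = 1.399+15.06+15.89 = 32.35 kN/m.

32.3 kN/m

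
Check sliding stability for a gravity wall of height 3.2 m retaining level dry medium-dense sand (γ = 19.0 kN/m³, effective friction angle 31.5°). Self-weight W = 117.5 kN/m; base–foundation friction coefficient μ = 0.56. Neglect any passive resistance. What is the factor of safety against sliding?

2.16

K_a = tan²(45° − 31.5°/2) = 0.3136.
P_a = ½K_aγH² = 0.5×0.3136×19.0×3.2² = 30.51 kN/m, acting at H/3 = 1.067 m above the base.
FS_sliding = μW / P_a = 0.56×117.5 / 30.51 = 2.157.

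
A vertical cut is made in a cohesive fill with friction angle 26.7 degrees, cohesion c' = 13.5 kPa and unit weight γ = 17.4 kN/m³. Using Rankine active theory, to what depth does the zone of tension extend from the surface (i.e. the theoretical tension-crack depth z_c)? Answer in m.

2.52 m

K_a = tan²(45° − 26.7°/2) = 0.3800; √K_a = 0.6164.
The active pressure is zero where K_a γ z = 2c√K_a, so z_c = 2c/(γ√K_a) = 2×13.5/(17.4×0.6164) = 2.517 m.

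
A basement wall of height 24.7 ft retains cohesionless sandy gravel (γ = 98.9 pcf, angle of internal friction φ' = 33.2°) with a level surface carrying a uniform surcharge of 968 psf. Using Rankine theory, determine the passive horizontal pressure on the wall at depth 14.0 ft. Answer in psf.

8050 psf

K_p = (1 + sin φ)/(1 − sin φ) = 3.421.
σ_v = γz + q = 98.9 × 14.0 + 968 = 2353 psf.
σ_h = K_p σ_v = 3.421 × 2353 = 8047 psf.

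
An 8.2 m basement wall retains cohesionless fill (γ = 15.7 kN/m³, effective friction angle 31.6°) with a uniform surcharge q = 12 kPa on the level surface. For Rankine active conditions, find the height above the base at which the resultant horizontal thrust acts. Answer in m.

2.95 m

K_a = 0.3123.
Triangular part P₁ = ½K_aγH² = 164.9 at H/3 = 2.733 m; rectangular part P₂ = K_a q H = 30.74 at H/2 = 4.100 m.
ȳ = (P₁·2.733 + P₂·4.100)/(P₁+P₂) = 2.948 m.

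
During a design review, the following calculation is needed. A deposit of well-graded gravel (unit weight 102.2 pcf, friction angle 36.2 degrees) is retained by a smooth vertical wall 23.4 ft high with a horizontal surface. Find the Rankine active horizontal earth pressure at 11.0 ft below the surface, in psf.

289 psf

K_a = (1 − sin φ)/(1 + sin φ) = 0.2574.
σ_h = K_a γ z = 0.2574 × 102.2 × 11.0 = 289.3 psf.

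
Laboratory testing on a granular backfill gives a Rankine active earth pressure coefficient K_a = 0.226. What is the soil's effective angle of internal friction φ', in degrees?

K_a = tan²(45° − φ/2) ⇒ 45° − φ/2 = arctan(√0.226) = 25.43°.
φ = 2(45° − 25.43°) = 39.15°.

39.1°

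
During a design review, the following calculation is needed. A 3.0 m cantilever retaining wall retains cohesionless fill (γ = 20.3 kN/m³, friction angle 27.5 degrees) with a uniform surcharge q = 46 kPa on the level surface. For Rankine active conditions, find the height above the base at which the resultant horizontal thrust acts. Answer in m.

K_a = 0.3682.
Triangular part P₁ = ½K_aγH² = 33.64 at H/3 = 1.000 m; rectangular part P₂ = K_a q H = 50.81 at H/2 = 1.500 m.
ȳ = (P₁·1.000 + P₂·1.500)/(P₁+P₂) = 1.301 m.

1.30 m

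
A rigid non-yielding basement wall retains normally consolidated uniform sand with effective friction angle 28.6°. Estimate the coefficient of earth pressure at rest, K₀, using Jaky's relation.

0.521

K₀ = 1 − sin φ' = 1 − sin 28.6° = 0.5213.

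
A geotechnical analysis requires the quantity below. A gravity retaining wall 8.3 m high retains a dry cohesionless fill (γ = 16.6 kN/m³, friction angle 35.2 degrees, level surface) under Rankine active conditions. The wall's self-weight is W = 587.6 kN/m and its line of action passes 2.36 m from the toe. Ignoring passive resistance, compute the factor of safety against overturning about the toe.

K_a = tan²(45° − 35.2°/2) = 0.2687.
P_a = ½K_aγH² = 0.5×0.2687×16.6×8.3² = 153.6 kN/m, acting at H/3 = 2.767 m above the base.
Overturning moment M_o = P_a × H/3 = 153.6 × 2.767 = 425.0.
Resisting moment M_r = W × 2.36 = 587.6 × 2.36 = 1387.
FS_overturning = M_r/M_o = 1387/425.0 = 3.263.

3.26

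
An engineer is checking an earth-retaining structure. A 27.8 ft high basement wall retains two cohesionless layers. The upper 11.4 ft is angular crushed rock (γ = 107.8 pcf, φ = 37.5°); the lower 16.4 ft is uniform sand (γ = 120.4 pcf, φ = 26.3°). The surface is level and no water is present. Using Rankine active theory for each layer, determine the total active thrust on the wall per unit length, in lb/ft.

K_a1 = tan²(45°−37.5°/2) = 0.2432; K_a2 = tan²(45°−26.3°/2) = 0.3859.
Layer 1: σ at base = K_a1 γ₁ h₁ = 298.9 psf; P₁ = ½×298.9×11.4 = 1704.
Layer 2: σ_v at top = γ₁h₁ = 1229; σ_h top = K_a2×1229 = 474.3; σ_h base = K_a2×(1229+120.4×16.4) = 1236.
P₂ = ½(474.3+1236)×16.4 = 14030. Total P_a = 1704+14030 = 15730 lb/ft.

15700 lb/ft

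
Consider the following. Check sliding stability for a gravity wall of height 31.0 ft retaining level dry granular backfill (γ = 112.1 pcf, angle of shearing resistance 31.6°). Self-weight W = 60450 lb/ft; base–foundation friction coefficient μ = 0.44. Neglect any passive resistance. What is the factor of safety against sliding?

1.58

K_a = tan²(45° − 31.6°/2) = 0.3123.
P_a = ½K_aγH² = 0.5×0.3123×112.1×31.0² = 16820 lb/ft, acting at H/3 = 10.33 ft above the base.
FS_sliding = μW / P_a = 0.44×60450 / 16820 = 1.581.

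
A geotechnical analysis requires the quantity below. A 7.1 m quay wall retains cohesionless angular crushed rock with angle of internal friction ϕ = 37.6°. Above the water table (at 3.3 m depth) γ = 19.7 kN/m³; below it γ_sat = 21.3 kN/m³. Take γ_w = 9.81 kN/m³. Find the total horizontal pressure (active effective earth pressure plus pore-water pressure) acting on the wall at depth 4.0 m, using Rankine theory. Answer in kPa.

K_a = (1 − sin φ)/(1 + sin φ) = 0.2421.
γ' = 21.3 − 9.81 = 11.49 kN/m³.
Effective vertical stress at 4.0 m: σ'_v = 19.7×3.3 + 11.49×0.700 = 73.05 kPa.
σ'_h = K_a σ'_v = 0.2421 × 73.05 = 17.69 kPa; u = γ_w × 0.700 = 6.867 kPa.
Total σ_h = 17.69 + 6.867 = 24.55 kPa.

24.6 kPa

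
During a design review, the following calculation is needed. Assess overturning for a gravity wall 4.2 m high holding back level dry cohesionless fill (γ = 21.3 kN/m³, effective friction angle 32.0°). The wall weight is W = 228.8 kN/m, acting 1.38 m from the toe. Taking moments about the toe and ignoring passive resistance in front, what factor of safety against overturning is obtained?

K_a = tan²(45° − 32.0°/2) = 0.3073.
P_a = ½K_aγH² = 0.5×0.3073×21.3×4.2² = 57.72 kN/m, acting at H/3 = 1.400 m above the base.
Overturning moment M_o = P_a × H/3 = 57.72 × 1.400 = 80.81.
Resisting moment M_r = W × 1.38 = 228.8 × 1.38 = 315.7.
FS_overturning = M_r/M_o = 315.7/80.81 = 3.907.

3.91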